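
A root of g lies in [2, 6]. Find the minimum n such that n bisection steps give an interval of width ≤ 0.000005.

20

Width after n steps is 4/2^n. Need 2^n ≥ 4/0.000005 = 800000.
2^19 = 524288 < 800000 ≤ 2^20 = 1048576, so n = 20.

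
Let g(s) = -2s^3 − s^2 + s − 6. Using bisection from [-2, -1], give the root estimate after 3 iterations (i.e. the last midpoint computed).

-1.875

m = -1.5, g(m) = -3 (−); new bracket [-2, -1.5]
m = -1.75, g(m) = -0.09375 (−); new bracket [-2, -1.75]
m = -1.875, g(m) = 1.792969 (+); new bracket [-1.875, -1.75]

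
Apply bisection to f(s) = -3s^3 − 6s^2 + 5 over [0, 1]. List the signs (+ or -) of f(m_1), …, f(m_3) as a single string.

m = 0.5, f(m) = 3.125 (+); new bracket [0.5, 1]
m = 0.75, f(m) = 0.359375 (+); new bracket [0.75, 1]
m = 0.875, f(m) = -1.603516 (−); new bracket [0.75, 0.875]

++-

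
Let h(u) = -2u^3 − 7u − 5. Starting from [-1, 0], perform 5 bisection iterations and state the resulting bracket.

h(-0.5) = -1.25 < 0, so the root lies in [-1, -0.5]
h(-0.75) = 1.09375 > 0, so the root lies in [-0.75, -0.5]
h(-0.625) = -0.136719 < 0, so the root lies in [-0.75, -0.625]
h(-0.6875) = 0.4624 > 0, so the root lies in [-0.6875, -0.625]
h(-0.65625) = 0.159 > 0, so the root lies in [-0.65625, -0.625]

[-0.65625, -0.625]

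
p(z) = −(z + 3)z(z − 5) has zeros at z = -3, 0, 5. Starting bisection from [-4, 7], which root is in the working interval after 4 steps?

5

midpoint 1.5: p = 23.625 > 0 → [1.5, 7]
midpoint 4.25: p = 23.109375 > 0 → [4.25, 7]
midpoint 5.625: p = -30.322266 < 0 → [4.25, 5.625]
midpoint 4.9375: p = 2.4495 > 0 → [4.9375, 5.625]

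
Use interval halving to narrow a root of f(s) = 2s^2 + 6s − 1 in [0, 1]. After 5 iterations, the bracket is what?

midpoint 0.5: f = 2.5 > 0 → [0, 0.5]
midpoint 0.25: f = 0.625 > 0 → [0, 0.25]
midpoint 0.125: f = -0.21875 < 0 → [0.125, 0.25]
midpoint 0.1875: f = 0.1953 > 0 → [0.125, 0.1875]
midpoint 0.15625: f = -0.0137 < 0 → [0.15625, 0.1875]

[0.15625, 0.1875]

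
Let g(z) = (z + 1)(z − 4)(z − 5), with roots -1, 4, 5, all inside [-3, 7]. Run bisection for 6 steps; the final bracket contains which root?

g(2) = 18 > 0, so the root lies in [-3, 2]
g(-0.5) = 12.375 > 0, so the root lies in [-3, -0.5]
g(-1.75) = -29.109375 < 0, so the root lies in [-1.75, -0.5]
g(-1.125) = -3.9238 < 0, so the root lies in [-1.125, -0.5]
g(-0.8125) = 5.2449 > 0, so the root lies in [-1.125, -0.8125]
g(-0.96875) = 0.9268 > 0, so the root lies in [-1.125, -0.96875]

-1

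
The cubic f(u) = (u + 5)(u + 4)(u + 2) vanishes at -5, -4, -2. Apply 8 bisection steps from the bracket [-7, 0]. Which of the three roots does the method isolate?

u = -3.5 gives f = -1.125, negative; keep [-3.5, 0]
u = -1.75 gives f = 1.828125, positive; keep [-3.5, -1.75]
u = -2.625 gives f = -2.041016, negative; keep [-2.625, -1.75]
u = -2.1875 gives f = -0.9558, negative; keep [-2.1875, -1.75]
u = -1.96875 gives f = 0.1924, positive; keep [-2.1875, -1.96875]
u = -2.078125 gives f = -0.4387, negative; keep [-2.078125, -1.96875]
u = -2.0234375 gives f = -0.1379, negative; keep [-2.0234375, -1.96875]
u = -1.99609375 gives f = 0.0235, positive; keep [-2.0234375, -1.99609375]

-2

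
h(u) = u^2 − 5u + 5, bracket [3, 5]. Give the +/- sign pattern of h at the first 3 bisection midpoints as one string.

midpoint 4: h = 1 > 0 → [3, 4]
midpoint 3.5: h = -0.25 < 0 → [3.5, 4]
midpoint 3.75: h = 0.3125 > 0 → [3.5, 3.75]

+-+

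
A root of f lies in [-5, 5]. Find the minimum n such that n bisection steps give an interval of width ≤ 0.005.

11

Width after n steps is 10/2^n. Need 2^n ≥ 10/0.005 = 2000.
2^10 = 1024 < 2000 ≤ 2^11 = 2048, so n = 11.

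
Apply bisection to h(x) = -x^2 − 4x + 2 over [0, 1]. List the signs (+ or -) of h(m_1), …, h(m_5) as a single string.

-+++-

midpoint 0.5: h = -0.25 < 0 → [0, 0.5]
midpoint 0.25: h = 0.9375 > 0 → [0.25, 0.5]
midpoint 0.375: h = 0.359375 > 0 → [0.375, 0.5]
midpoint 0.4375: h = 0.0586 > 0 → [0.4375, 0.5]
midpoint 0.46875: h = -0.0947 < 0 → [0.4375, 0.46875]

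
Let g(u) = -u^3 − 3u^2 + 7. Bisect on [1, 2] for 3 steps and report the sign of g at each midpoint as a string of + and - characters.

-+-

midpoint 1.5: g = -3.125 < 0 → [1, 1.5]
midpoint 1.25: g = 0.359375 > 0 → [1.25, 1.5]
midpoint 1.375: g = -1.271484 < 0 → [1.25, 1.375]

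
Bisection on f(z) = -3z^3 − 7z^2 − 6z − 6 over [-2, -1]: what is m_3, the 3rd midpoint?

-1.875

midpoint -1.5: f = -2.625 < 0 → [-2, -1.5]
midpoint -1.75: f = -0.859375 < 0 → [-2, -1.75]
midpoint -1.875: f = 0.416016 > 0 → [-1.875, -1.75]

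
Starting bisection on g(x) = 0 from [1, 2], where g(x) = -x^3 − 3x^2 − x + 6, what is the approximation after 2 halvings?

g(1.5) = -5.625 < 0, so the root lies in [1, 1.5]
g(1.25) = -1.890625 < 0, so the root lies in [1, 1.25]

1.25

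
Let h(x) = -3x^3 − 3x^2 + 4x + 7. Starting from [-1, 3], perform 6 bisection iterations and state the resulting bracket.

h(1) = 5 > 0, so the root lies in [1, 3]
h(2) = -21 < 0, so the root lies in [1, 2]
h(1.5) = -3.875 < 0, so the root lies in [1, 1.5]
h(1.25) = 1.4531 > 0, so the root lies in [1.25, 1.5]
h(1.375) = -0.9707 < 0, so the root lies in [1.25, 1.375]
h(1.3125) = 0.2991 > 0, so the root lies in [1.3125, 1.375]

[1.3125, 1.375]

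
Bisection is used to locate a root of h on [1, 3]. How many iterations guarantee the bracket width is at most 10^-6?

21

Width after n steps is 2/2^n. Need 2^n ≥ 2/10^-6 = 2000000.
2^20 = 1048576 < 2000000 ≤ 2^21 = 2097152, so n = 21.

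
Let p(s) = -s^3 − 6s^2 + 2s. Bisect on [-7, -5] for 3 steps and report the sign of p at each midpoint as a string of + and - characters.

-+-

midpoint -6: p = -12 < 0 → [-7, -6]
midpoint -6.5: p = 8.125 > 0 → [-6.5, -6]
midpoint -6.25: p = -2.734375 < 0 → [-6.5, -6.25]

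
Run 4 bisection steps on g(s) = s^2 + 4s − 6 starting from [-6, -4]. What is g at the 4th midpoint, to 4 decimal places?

midpoint -5: g = -1 < 0 → [-6, -5]
midpoint -5.5: g = 2.25 > 0 → [-5.5, -5]
midpoint -5.25: g = 0.5625 > 0 → [-5.25, -5]
midpoint -5.125: g = -0.2344 < 0 → [-5.25, -5.125]

-0.2344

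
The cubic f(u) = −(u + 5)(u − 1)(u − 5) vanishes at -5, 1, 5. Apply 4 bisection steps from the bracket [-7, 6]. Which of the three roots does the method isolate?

-5

m = -0.5, f(m) = -37.125 (−); new bracket [-7, -0.5]
m = -3.75, f(m) = -51.953125 (−); new bracket [-7, -3.75]
m = -5.375, f(m) = 24.802734 (+); new bracket [-5.375, -3.75]
m = -4.5625, f(m) = -23.2712 (−); new bracket [-5.375, -4.5625]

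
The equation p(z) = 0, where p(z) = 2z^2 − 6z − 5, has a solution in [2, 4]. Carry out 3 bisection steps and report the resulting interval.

p(3) = -5 < 0, so the root lies in [3, 4]
p(3.5) = -1.5 < 0, so the root lies in [3.5, 4]
p(3.75) = 0.625 > 0, so the root lies in [3.5, 3.75]

[3.5, 3.75]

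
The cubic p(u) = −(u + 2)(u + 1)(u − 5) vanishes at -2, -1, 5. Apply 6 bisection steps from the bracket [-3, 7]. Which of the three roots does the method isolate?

5

u = 2 gives p = 36, positive; keep [2, 7]
u = 4.5 gives p = 17.875, positive; keep [4.5, 7]
u = 5.75 gives p = -39.234375, negative; keep [4.5, 5.75]
u = 5.125 gives p = -5.4551, negative; keep [4.5, 5.125]
u = 4.8125 gives p = 7.4246, positive; keep [4.8125, 5.125]
u = 4.96875 gives p = 1.2998, positive; keep [4.96875, 5.125]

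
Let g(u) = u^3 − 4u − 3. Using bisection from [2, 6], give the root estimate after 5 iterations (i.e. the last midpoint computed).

2.375

u = 4 gives g = 45, positive; keep [2, 4]
u = 3 gives g = 12, positive; keep [2, 3]
u = 2.5 gives g = 2.625, positive; keep [2, 2.5]
u = 2.25 gives g = -0.6094, negative; keep [2.25, 2.5]
u = 2.375 gives g = 0.8965, positive; keep [2.25, 2.375]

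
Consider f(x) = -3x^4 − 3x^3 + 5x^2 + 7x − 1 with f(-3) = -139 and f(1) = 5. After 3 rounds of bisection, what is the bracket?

f(-1) = -3 < 0, so the root lies in [-1, 1]
f(0) = -1 < 0, so the root lies in [0, 1]
f(0.5) = 3.1875 > 0, so the root lies in [0, 0.5]

[0, 0.5]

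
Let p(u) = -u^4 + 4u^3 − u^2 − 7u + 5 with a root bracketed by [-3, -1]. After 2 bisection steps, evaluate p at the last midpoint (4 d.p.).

m = -2, p(m) = -33 (−); new bracket [-2, -1]
m = -1.5, p(m) = -5.3125 (−); new bracket [-1.5, -1]

-5.3125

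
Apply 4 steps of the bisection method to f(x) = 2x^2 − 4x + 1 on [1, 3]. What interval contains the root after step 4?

[1.625, 1.75]

midpoint 2: f = 1 > 0 → [1, 2]
midpoint 1.5: f = -0.5 < 0 → [1.5, 2]
midpoint 1.75: f = 0.125 > 0 → [1.5, 1.75]
midpoint 1.625: f = -0.2188 < 0 → [1.625, 1.75]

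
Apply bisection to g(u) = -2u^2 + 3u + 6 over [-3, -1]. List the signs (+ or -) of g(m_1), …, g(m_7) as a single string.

midpoint -2: g = -8 < 0 → [-2, -1]
midpoint -1.5: g = -3 < 0 → [-1.5, -1]
midpoint -1.25: g = -0.875 < 0 → [-1.25, -1]
midpoint -1.125: g = 0.0938 > 0 → [-1.25, -1.125]
midpoint -1.1875: g = -0.3828 < 0 → [-1.1875, -1.125]
midpoint -1.15625: g = -0.1426 < 0 → [-1.15625, -1.125]
midpoint -1.140625: g = -0.0239 < 0 → [-1.140625, -1.125]

---+---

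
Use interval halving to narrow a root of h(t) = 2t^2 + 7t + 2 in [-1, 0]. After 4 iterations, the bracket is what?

midpoint -0.5: h = -1 < 0 → [-0.5, 0]
midpoint -0.25: h = 0.375 > 0 → [-0.5, -0.25]
midpoint -0.375: h = -0.34375 < 0 → [-0.375, -0.25]
midpoint -0.3125: h = 0.0078 > 0 → [-0.375, -0.3125]

[-0.375, -0.3125]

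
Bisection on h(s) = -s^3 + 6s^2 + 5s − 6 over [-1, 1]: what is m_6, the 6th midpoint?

m = 0, h(m) = -6 (−); new bracket [0, 1]
m = 0.5, h(m) = -2.125 (−); new bracket [0.5, 1]
m = 0.75, h(m) = 0.703125 (+); new bracket [0.5, 0.75]
m = 0.625, h(m) = -0.7754 (−); new bracket [0.625, 0.75]
m = 0.6875, h(m) = -0.0515 (−); new bracket [0.6875, 0.75]
m = 0.71875, h(m) = 0.3221 (+); new bracket [0.6875, 0.71875]

0.71875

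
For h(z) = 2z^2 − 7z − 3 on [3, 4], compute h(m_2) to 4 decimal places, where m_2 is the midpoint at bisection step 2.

m = 3.5, h(m) = -3 (−); new bracket [3.5, 4]
m = 3.75, h(m) = -1.125 (−); new bracket [3.75, 4]

-1.1250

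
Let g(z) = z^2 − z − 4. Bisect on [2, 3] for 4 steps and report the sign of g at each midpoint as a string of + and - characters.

-+++

midpoint 2.5: g = -0.25 < 0 → [2.5, 3]
midpoint 2.75: g = 0.8125 > 0 → [2.5, 2.75]
midpoint 2.625: g = 0.265625 > 0 → [2.5, 2.625]
midpoint 2.5625: g = 0.0039 > 0 → [2.5, 2.5625]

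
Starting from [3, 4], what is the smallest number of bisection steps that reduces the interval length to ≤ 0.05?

5

Width after n steps is 1/2^n. Need 2^n ≥ 1/0.05 = 20.
2^4 = 16 < 20 ≤ 2^5 = 32, so n = 5.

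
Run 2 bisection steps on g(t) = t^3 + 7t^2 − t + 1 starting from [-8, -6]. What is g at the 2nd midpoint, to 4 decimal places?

-19.6250

t = -7 gives g = 8, positive; keep [-8, -7]
t = -7.5 gives g = -19.625, negative; keep [-7.5, -7]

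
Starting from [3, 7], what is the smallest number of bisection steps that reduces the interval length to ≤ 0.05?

7

Width after n steps is 4/2^n. Need 2^n ≥ 4/0.05 = 80.
2^6 = 64 < 80 ≤ 2^7 = 128, so n = 7.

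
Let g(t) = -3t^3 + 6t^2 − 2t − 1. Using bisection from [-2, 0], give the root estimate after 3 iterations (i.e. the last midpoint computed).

-0.25

midpoint -1: g = 10 > 0 → [-1, 0]
midpoint -0.5: g = 1.875 > 0 → [-0.5, 0]
midpoint -0.25: g = -0.078125 < 0 → [-0.5, -0.25]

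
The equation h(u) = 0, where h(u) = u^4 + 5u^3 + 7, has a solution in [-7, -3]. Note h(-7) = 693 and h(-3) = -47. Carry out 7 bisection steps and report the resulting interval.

[-4.96875, -4.9375]

h(-5) = 7 > 0, so the root lies in [-5, -3]
h(-4) = -57 < 0, so the root lies in [-5, -4]
h(-4.5) = -38.5625 < 0, so the root lies in [-5, -4.5]
h(-4.75) = -19.793 < 0, so the root lies in [-5, -4.75]
h(-4.875) = -7.4822 < 0, so the root lies in [-5, -4.875]
h(-4.9375) = -0.5232 < 0, so the root lies in [-5, -4.9375]
h(-4.96875) = 3.1665 > 0, so the root lies in [-4.96875, -4.9375]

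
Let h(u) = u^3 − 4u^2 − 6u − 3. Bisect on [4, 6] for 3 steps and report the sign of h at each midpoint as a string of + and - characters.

u = 5 gives h = -8, negative; keep [5, 6]
u = 5.5 gives h = 9.375, positive; keep [5, 5.5]
u = 5.25 gives h = -0.046875, negative; keep [5.25, 5.5]

-+-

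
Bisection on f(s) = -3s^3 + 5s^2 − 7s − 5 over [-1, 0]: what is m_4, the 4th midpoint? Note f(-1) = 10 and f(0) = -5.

f(-0.5) = 0.125 > 0, so the root lies in [-0.5, 0]
f(-0.25) = -2.890625 < 0, so the root lies in [-0.5, -0.25]
f(-0.375) = -1.513672 < 0, so the root lies in [-0.5, -0.375]
f(-0.4375) = -0.7292 < 0, so the root lies in [-0.5, -0.4375]

-0.4375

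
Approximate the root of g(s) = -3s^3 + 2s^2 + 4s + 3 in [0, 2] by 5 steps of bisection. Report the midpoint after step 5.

s = 1 gives g = 6, positive; keep [1, 2]
s = 1.5 gives g = 3.375, positive; keep [1.5, 2]
s = 1.75 gives g = 0.046875, positive; keep [1.75, 2]
s = 1.875 gives g = -2.2441, negative; keep [1.75, 1.875]
s = 1.8125 gives g = -1.0427, negative; keep [1.75, 1.8125]

1.8125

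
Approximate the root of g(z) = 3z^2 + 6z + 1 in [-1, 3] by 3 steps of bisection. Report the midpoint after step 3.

-0.5

g(1) = 10 > 0, so the root lies in [-1, 1]
g(0) = 1 > 0, so the root lies in [-1, 0]
g(-0.5) = -1.25 < 0, so the root lies in [-0.5, 0]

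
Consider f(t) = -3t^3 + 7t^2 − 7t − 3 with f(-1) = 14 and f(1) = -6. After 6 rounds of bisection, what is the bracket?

t = 0 gives f = -3, negative; keep [-1, 0]
t = -0.5 gives f = 2.625, positive; keep [-0.5, 0]
t = -0.25 gives f = -0.765625, negative; keep [-0.5, -0.25]
t = -0.375 gives f = 0.7676, positive; keep [-0.375, -0.25]
t = -0.3125 gives f = -0.0374, negative; keep [-0.375, -0.3125]
t = -0.34375 gives f = 0.3553, positive; keep [-0.34375, -0.3125]

[-0.34375, -0.3125]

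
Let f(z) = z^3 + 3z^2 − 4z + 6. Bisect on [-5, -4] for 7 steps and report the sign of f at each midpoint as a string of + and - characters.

-+---+-

m = -4.5, f(m) = -6.375 (−); new bracket [-4.5, -4]
m = -4.25, f(m) = 0.421875 (+); new bracket [-4.5, -4.25]
m = -4.375, f(m) = -2.818359 (−); new bracket [-4.375, -4.25]
m = -4.3125, f(m) = -1.1594 (−); new bracket [-4.3125, -4.25]
m = -4.28125, f(m) = -0.3592 (−); new bracket [-4.28125, -4.25]
m = -4.265625, f(m) = 0.0337 (+); new bracket [-4.28125, -4.265625]
m = -4.2734375, f(m) = -0.1621 (−); new bracket [-4.2734375, -4.265625]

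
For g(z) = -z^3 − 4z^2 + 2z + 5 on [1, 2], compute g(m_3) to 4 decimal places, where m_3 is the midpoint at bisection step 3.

m = 1.5, g(m) = -4.375 (−); new bracket [1, 1.5]
m = 1.25, g(m) = -0.703125 (−); new bracket [1, 1.25]
m = 1.125, g(m) = 0.763672 (+); new bracket [1.125, 1.25]

0.7637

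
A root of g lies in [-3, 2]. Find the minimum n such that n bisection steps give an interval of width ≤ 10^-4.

16

Width after n steps is 5/2^n. Need 2^n ≥ 5/10^-4 = 50000.
2^15 = 32768 < 50000 ≤ 2^16 = 65536, so n = 16.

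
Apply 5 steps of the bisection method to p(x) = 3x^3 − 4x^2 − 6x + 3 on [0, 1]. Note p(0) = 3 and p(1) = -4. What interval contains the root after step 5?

[0.40625, 0.4375]

p(0.5) = -0.625 < 0, so the root lies in [0, 0.5]
p(0.25) = 1.296875 > 0, so the root lies in [0.25, 0.5]
p(0.375) = 0.345703 > 0, so the root lies in [0.375, 0.5]
p(0.4375) = -0.1394 < 0, so the root lies in [0.375, 0.4375]
p(0.40625) = 0.1035 > 0, so the root lies in [0.40625, 0.4375]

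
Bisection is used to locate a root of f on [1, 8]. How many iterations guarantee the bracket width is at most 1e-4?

17

Width after n steps is 7/2^n. Need 2^n ≥ 7/1e-4 = 70000.
2^16 = 65536 < 70000 ≤ 2^17 = 131072, so n = 17.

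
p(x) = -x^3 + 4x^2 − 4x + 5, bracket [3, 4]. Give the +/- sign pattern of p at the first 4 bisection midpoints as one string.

--++

x = 3.5 gives p = -2.875, negative; keep [3, 3.5]
x = 3.25 gives p = -0.078125, negative; keep [3, 3.25]
x = 3.125 gives p = 1.044922, positive; keep [3.125, 3.25]
x = 3.1875 gives p = 0.5051, positive; keep [3.1875, 3.25]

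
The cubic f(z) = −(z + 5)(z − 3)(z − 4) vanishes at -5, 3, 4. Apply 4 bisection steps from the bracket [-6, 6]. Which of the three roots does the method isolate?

z = 0 gives f = -60, negative; keep [-6, 0]
z = -3 gives f = -84, negative; keep [-6, -3]
z = -4.5 gives f = -31.875, negative; keep [-6, -4.5]
z = -5.25 gives f = 19.0781, positive; keep [-5.25, -4.5]

-5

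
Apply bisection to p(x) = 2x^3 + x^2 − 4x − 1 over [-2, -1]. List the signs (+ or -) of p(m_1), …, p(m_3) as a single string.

+--

midpoint -1.5: p = 0.5 > 0 → [-2, -1.5]
midpoint -1.75: p = -1.65625 < 0 → [-1.75, -1.5]
midpoint -1.625: p = -0.441406 < 0 → [-1.625, -1.5]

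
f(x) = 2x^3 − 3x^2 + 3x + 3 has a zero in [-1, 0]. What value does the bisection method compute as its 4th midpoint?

-0.5625

m = -0.5, f(m) = 0.5 (+); new bracket [-1, -0.5]
m = -0.75, f(m) = -1.78125 (−); new bracket [-0.75, -0.5]
m = -0.625, f(m) = -0.535156 (−); new bracket [-0.625, -0.5]
m = -0.5625, f(m) = 0.0073 (+); new bracket [-0.625, -0.5625]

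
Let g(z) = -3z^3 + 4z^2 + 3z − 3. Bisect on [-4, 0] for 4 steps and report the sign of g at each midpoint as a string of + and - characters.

++--

m = -2, g(m) = 31 (+); new bracket [-2, 0]
m = -1, g(m) = 1 (+); new bracket [-1, 0]
m = -0.5, g(m) = -3.125 (−); new bracket [-1, -0.5]
m = -0.75, g(m) = -1.7344 (−); new bracket [-1, -0.75]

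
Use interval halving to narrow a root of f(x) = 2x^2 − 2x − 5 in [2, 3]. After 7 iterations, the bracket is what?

[2.15625, 2.1640625]

f(2.5) = 2.5 > 0, so the root lies in [2, 2.5]
f(2.25) = 0.625 > 0, so the root lies in [2, 2.25]
f(2.125) = -0.21875 < 0, so the root lies in [2.125, 2.25]
f(2.1875) = 0.1953 > 0, so the root lies in [2.125, 2.1875]
f(2.15625) = -0.0137 < 0, so the root lies in [2.15625, 2.1875]
f(2.171875) = 0.0903 > 0, so the root lies in [2.15625, 2.171875]
f(2.1640625) = 0.0382 > 0, so the root lies in [2.15625, 2.1640625]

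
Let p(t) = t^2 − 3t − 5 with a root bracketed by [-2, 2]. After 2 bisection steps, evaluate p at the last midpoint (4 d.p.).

p(0) = -5 < 0, so the root lies in [-2, 0]
p(-1) = -1 < 0, so the root lies in [-2, -1]

-1.0000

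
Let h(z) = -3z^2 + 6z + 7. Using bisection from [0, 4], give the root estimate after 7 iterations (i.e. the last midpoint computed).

h(2) = 7 > 0, so the root lies in [2, 4]
h(3) = -2 < 0, so the root lies in [2, 3]
h(2.5) = 3.25 > 0, so the root lies in [2.5, 3]
h(2.75) = 0.8125 > 0, so the root lies in [2.75, 3]
h(2.875) = -0.5469 < 0, so the root lies in [2.75, 2.875]
h(2.8125) = 0.1445 > 0, so the root lies in [2.8125, 2.875]
h(2.84375) = -0.1982 < 0, so the root lies in [2.8125, 2.84375]

2.84375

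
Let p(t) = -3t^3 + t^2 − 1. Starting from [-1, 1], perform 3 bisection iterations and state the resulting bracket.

[-0.75, -0.5]

midpoint 0: p = -1 < 0 → [-1, 0]
midpoint -0.5: p = -0.375 < 0 → [-1, -0.5]
midpoint -0.75: p = 0.828125 > 0 → [-0.75, -0.5]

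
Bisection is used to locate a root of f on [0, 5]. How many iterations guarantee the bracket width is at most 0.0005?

14

Width after n steps is 5/2^n. Need 2^n ≥ 5/0.0005 = 10000.
2^13 = 8192 < 10000 ≤ 2^14 = 16384, so n = 14.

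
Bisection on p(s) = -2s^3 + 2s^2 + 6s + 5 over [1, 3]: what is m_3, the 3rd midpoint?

midpoint 2: p = 9 > 0 → [2, 3]
midpoint 2.5: p = 1.25 > 0 → [2.5, 3]
midpoint 2.75: p = -4.96875 < 0 → [2.5, 2.75]

2.75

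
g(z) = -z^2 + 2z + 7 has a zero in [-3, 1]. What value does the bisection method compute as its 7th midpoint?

-1.84375

midpoint -1: g = 4 > 0 → [-3, -1]
midpoint -2: g = -1 < 0 → [-2, -1]
midpoint -1.5: g = 1.75 > 0 → [-2, -1.5]
midpoint -1.75: g = 0.4375 > 0 → [-2, -1.75]
midpoint -1.875: g = -0.2656 < 0 → [-1.875, -1.75]
midpoint -1.8125: g = 0.0898 > 0 → [-1.875, -1.8125]
midpoint -1.84375: g = -0.0869 < 0 → [-1.84375, -1.8125]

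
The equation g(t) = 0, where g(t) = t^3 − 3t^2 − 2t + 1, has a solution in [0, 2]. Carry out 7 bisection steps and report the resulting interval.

[0.328125, 0.34375]

midpoint 1: g = -3 < 0 → [0, 1]
midpoint 0.5: g = -0.625 < 0 → [0, 0.5]
midpoint 0.25: g = 0.328125 > 0 → [0.25, 0.5]
midpoint 0.375: g = -0.1191 < 0 → [0.25, 0.375]
midpoint 0.3125: g = 0.1125 > 0 → [0.3125, 0.375]
midpoint 0.34375: g = -0.0014 < 0 → [0.3125, 0.34375]
midpoint 0.328125: g = 0.0561 > 0 → [0.328125, 0.34375]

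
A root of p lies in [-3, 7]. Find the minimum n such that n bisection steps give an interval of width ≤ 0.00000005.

Width after n steps is 10/2^n. Need 2^n ≥ 10/0.00000005 = 200000000.
2^27 = 134217728 < 200000000 ≤ 2^28 = 268435456, so n = 28.

28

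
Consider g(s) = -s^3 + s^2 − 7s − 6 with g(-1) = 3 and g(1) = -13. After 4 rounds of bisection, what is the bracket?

[-0.75, -0.625]

s = 0 gives g = -6, negative; keep [-1, 0]
s = -0.5 gives g = -2.125, negative; keep [-1, -0.5]
s = -0.75 gives g = 0.234375, positive; keep [-0.75, -0.5]
s = -0.625 gives g = -0.9902, negative; keep [-0.75, -0.625]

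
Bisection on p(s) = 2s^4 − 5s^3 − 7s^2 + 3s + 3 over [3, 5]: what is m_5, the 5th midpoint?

3.3125

midpoint 4: p = 95 > 0 → [3, 4]
midpoint 3.5: p = 13.5 > 0 → [3, 3.5]
midpoint 3.25: p = -9.695312 < 0 → [3.25, 3.5]
midpoint 3.375: p = 0.6665 > 0 → [3.25, 3.375]
midpoint 3.3125: p = -4.8073 < 0 → [3.3125, 3.375]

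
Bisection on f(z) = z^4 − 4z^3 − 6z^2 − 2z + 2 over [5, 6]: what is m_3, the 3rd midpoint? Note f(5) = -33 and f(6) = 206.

5.125

m = 5.5, f(m) = 59.0625 (+); new bracket [5, 5.5]
m = 5.25, f(m) = 7.003906 (+); new bracket [5, 5.25]
m = 5.125, f(m) = -14.406006 (−); new bracket [5.125, 5.25]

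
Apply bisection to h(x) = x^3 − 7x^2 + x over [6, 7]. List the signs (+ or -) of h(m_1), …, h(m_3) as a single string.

h(6.5) = -14.625 < 0, so the root lies in [6.5, 7]
h(6.75) = -4.640625 < 0, so the root lies in [6.75, 7]
h(6.875) = 0.966797 > 0, so the root lies in [6.75, 6.875]

--+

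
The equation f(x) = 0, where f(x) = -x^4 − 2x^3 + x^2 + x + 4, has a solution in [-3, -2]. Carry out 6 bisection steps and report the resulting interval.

f(-2.5) = -0.0625 < 0, so the root lies in [-2.5, -2]
f(-2.25) = 3.964844 > 0, so the root lies in [-2.5, -2.25]
f(-2.375) = 2.241943 > 0, so the root lies in [-2.5, -2.375]
f(-2.4375) = 1.168 > 0, so the root lies in [-2.5, -2.4375]
f(-2.46875) = 0.573 > 0, so the root lies in [-2.5, -2.46875]
f(-2.484375) = 0.2604 > 0, so the root lies in [-2.5, -2.484375]

[-2.5, -2.484375]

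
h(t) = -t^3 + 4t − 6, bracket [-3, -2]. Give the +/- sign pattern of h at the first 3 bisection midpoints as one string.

-++

t = -2.5 gives h = -0.375, negative; keep [-3, -2.5]
t = -2.75 gives h = 3.796875, positive; keep [-2.75, -2.5]
t = -2.625 gives h = 1.587891, positive; keep [-2.625, -2.5]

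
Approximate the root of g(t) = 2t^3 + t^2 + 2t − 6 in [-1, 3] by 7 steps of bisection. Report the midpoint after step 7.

1.09375

t = 1 gives g = -1, negative; keep [1, 3]
t = 2 gives g = 18, positive; keep [1, 2]
t = 1.5 gives g = 6, positive; keep [1, 1.5]
t = 1.25 gives g = 1.9688, positive; keep [1, 1.25]
t = 1.125 gives g = 0.3633, positive; keep [1, 1.125]
t = 1.0625 gives g = -0.3472, negative; keep [1.0625, 1.125]
t = 1.09375 gives g = 0.0007, positive; keep [1.0625, 1.09375]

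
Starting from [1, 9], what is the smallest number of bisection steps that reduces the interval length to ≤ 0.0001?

17

Width after n steps is 8/2^n. Need 2^n ≥ 8/0.0001 = 80000.
2^16 = 65536 < 80000 ≤ 2^17 = 131072, so n = 17.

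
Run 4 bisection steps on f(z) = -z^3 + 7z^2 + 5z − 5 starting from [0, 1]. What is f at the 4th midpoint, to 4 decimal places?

z = 0.5 gives f = -0.875, negative; keep [0.5, 1]
z = 0.75 gives f = 2.265625, positive; keep [0.5, 0.75]
z = 0.625 gives f = 0.615234, positive; keep [0.5, 0.625]
z = 0.5625 gives f = -0.1506, negative; keep [0.5625, 0.625]

-0.1506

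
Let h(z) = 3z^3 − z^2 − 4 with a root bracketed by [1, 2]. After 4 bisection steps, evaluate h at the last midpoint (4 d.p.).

-0.3865

m = 1.5, h(m) = 3.875 (+); new bracket [1, 1.5]
m = 1.25, h(m) = 0.296875 (+); new bracket [1, 1.25]
m = 1.125, h(m) = -0.994141 (−); new bracket [1.125, 1.25]
m = 1.1875, h(m) = -0.3865 (−); new bracket [1.1875, 1.25]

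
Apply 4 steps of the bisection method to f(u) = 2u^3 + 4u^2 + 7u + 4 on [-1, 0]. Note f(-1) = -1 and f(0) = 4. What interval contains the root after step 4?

[-0.8125, -0.75]

u = -0.5 gives f = 1.25, positive; keep [-1, -0.5]
u = -0.75 gives f = 0.15625, positive; keep [-1, -0.75]
u = -0.875 gives f = -0.402344, negative; keep [-0.875, -0.75]
u = -0.8125 gives f = -0.1196, negative; keep [-0.8125, -0.75]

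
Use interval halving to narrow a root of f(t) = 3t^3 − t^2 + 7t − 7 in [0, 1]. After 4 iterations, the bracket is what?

t = 0.5 gives f = -3.375, negative; keep [0.5, 1]
t = 0.75 gives f = -1.046875, negative; keep [0.75, 1]
t = 0.875 gives f = 0.369141, positive; keep [0.75, 0.875]
t = 0.8125 gives f = -0.3635, negative; keep [0.8125, 0.875]

[0.8125, 0.875]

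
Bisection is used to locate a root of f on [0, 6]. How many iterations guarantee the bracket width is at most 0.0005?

14

Width after n steps is 6/2^n. Need 2^n ≥ 6/0.0005 = 12000.
2^13 = 8192 < 12000 ≤ 2^14 = 16384, so n = 14.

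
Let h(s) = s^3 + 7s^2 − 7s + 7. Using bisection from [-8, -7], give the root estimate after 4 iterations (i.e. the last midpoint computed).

-7.9375

m = -7.5, h(m) = 31.375 (+); new bracket [-8, -7.5]
m = -7.75, h(m) = 16.203125 (+); new bracket [-8, -7.75]
m = -7.875, h(m) = 7.861328 (+); new bracket [-8, -7.875]
m = -7.9375, h(m) = 3.4963 (+); new bracket [-8, -7.9375]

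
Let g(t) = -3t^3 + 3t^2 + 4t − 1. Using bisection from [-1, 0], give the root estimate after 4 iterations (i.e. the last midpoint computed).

-0.9375

m = -0.5, g(m) = -1.875 (−); new bracket [-1, -0.5]
m = -0.75, g(m) = -1.046875 (−); new bracket [-1, -0.75]
m = -0.875, g(m) = -0.193359 (−); new bracket [-1, -0.875]
m = -0.9375, g(m) = 0.3586 (+); new bracket [-0.9375, -0.875]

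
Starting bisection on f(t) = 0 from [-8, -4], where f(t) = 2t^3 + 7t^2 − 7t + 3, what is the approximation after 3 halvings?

t = -6 gives f = -135, negative; keep [-6, -4]
t = -5 gives f = -37, negative; keep [-5, -4]
t = -4.5 gives f = -6, negative; keep [-4.5, -4]

-4.5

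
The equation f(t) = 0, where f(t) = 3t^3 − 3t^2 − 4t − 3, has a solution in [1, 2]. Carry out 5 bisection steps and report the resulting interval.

m = 1.5, f(m) = -5.625 (−); new bracket [1.5, 2]
m = 1.75, f(m) = -3.109375 (−); new bracket [1.75, 2]
m = 1.875, f(m) = -1.271484 (−); new bracket [1.875, 2]
m = 1.9375, f(m) = -0.1921 (−); new bracket [1.9375, 2]
m = 1.96875, f(m) = 0.3896 (+); new bracket [1.9375, 1.96875]

[1.9375, 1.96875]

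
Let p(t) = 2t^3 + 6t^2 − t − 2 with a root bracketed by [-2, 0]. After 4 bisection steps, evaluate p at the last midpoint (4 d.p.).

p(-1) = 3 > 0, so the root lies in [-1, 0]
p(-0.5) = -0.25 < 0, so the root lies in [-1, -0.5]
p(-0.75) = 1.28125 > 0, so the root lies in [-0.75, -0.5]
p(-0.625) = 0.4805 > 0, so the root lies in [-0.625, -0.5]

0.4805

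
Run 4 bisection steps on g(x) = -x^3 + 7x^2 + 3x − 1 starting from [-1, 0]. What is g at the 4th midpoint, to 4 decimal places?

g(-0.5) = -0.625 < 0, so the root lies in [-1, -0.5]
g(-0.75) = 1.109375 > 0, so the root lies in [-0.75, -0.5]
g(-0.625) = 0.103516 > 0, so the root lies in [-0.625, -0.5]
g(-0.5625) = -0.2947 < 0, so the root lies in [-0.625, -0.5625]

-0.2947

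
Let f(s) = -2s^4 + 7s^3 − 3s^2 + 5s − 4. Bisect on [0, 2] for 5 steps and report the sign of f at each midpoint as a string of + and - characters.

+-+--

midpoint 1: f = 3 > 0 → [0, 1]
midpoint 0.5: f = -1.5 < 0 → [0.5, 1]
midpoint 0.75: f = 0.382812 > 0 → [0.5, 0.75]
midpoint 0.625: f = -0.6431 < 0 → [0.625, 0.75]
midpoint 0.6875: f = -0.1526 < 0 → [0.6875, 0.75]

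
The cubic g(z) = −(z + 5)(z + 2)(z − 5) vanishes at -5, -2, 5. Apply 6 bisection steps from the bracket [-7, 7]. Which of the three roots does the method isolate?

midpoint 0: g = 50 > 0 → [0, 7]
midpoint 3.5: g = 70.125 > 0 → [3.5, 7]
midpoint 5.25: g = -18.578125 < 0 → [3.5, 5.25]
midpoint 4.375: g = 37.3535 > 0 → [4.375, 5.25]
midpoint 4.8125: g = 12.5339 > 0 → [4.8125, 5.25]
midpoint 5.03125: g = -2.2041 < 0 → [4.8125, 5.03125]

5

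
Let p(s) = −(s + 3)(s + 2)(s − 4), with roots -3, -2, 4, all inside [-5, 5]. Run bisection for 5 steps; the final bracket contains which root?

4

m = 0, p(m) = 24 (+); new bracket [0, 5]
m = 2.5, p(m) = 37.125 (+); new bracket [2.5, 5]
m = 3.75, p(m) = 9.703125 (+); new bracket [3.75, 5]
m = 4.375, p(m) = -17.6309 (−); new bracket [3.75, 4.375]
m = 4.0625, p(m) = -2.676 (−); new bracket [3.75, 4.0625]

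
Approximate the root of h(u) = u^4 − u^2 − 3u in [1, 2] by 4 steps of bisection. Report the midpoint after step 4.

1.6875

midpoint 1.5: h = -1.6875 < 0 → [1.5, 2]
midpoint 1.75: h = 1.066406 > 0 → [1.5, 1.75]
midpoint 1.625: h = -0.542725 < 0 → [1.625, 1.75]
midpoint 1.6875: h = 0.199 > 0 → [1.625, 1.6875]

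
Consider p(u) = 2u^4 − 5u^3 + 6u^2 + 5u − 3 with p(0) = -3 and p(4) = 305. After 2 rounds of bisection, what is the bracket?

midpoint 2: p = 23 > 0 → [0, 2]
midpoint 1: p = 5 > 0 → [0, 1]

[0, 1]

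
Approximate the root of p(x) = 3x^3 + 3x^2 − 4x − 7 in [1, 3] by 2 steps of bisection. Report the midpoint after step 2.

1.5

p(2) = 21 > 0, so the root lies in [1, 2]
p(1.5) = 3.875 > 0, so the root lies in [1, 1.5]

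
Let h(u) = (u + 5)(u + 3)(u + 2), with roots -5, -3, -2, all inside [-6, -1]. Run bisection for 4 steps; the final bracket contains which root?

u = -3.5 gives h = 1.125, positive; keep [-6, -3.5]
u = -4.75 gives h = 1.203125, positive; keep [-6, -4.75]
u = -5.375 gives h = -3.005859, negative; keep [-5.375, -4.75]
u = -5.0625 gives h = -0.3948, negative; keep [-5.0625, -4.75]

-5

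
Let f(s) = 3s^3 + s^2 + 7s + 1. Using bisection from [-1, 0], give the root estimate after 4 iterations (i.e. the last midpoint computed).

midpoint -0.5: f = -2.625 < 0 → [-0.5, 0]
midpoint -0.25: f = -0.734375 < 0 → [-0.25, 0]
midpoint -0.125: f = 0.134766 > 0 → [-0.25, -0.125]
midpoint -0.1875: f = -0.2971 < 0 → [-0.1875, -0.125]

-0.1875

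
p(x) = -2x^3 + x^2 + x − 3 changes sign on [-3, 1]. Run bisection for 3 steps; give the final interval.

[-1.5, -1]

x = -1 gives p = -1, negative; keep [-3, -1]
x = -2 gives p = 15, positive; keep [-2, -1]
x = -1.5 gives p = 4.5, positive; keep [-1.5, -1]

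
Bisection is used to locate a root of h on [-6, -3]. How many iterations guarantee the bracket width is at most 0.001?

Width after n steps is 3/2^n. Need 2^n ≥ 3/0.001 = 3000.
2^11 = 2048 < 3000 ≤ 2^12 = 4096, so n = 12.

12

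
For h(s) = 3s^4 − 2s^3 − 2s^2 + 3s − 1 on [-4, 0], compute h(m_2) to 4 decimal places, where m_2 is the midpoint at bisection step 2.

-1.0000

m = -2, h(m) = 49 (+); new bracket [-2, 0]
m = -1, h(m) = -1 (−); new bracket [-2, -1]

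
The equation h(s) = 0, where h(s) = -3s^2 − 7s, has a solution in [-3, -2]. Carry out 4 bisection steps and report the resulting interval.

[-2.375, -2.3125]

h(-2.5) = -1.25 < 0, so the root lies in [-2.5, -2]
h(-2.25) = 0.5625 > 0, so the root lies in [-2.5, -2.25]
h(-2.375) = -0.296875 < 0, so the root lies in [-2.375, -2.25]
h(-2.3125) = 0.1445 > 0, so the root lies in [-2.375, -2.3125]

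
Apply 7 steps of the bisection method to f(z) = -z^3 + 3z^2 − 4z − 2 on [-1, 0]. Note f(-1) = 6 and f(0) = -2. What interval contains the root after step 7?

[-0.3828125, -0.375]

z = -0.5 gives f = 0.875, positive; keep [-0.5, 0]
z = -0.25 gives f = -0.796875, negative; keep [-0.5, -0.25]
z = -0.375 gives f = -0.025391, negative; keep [-0.5, -0.375]
z = -0.4375 gives f = 0.408, positive; keep [-0.4375, -0.375]
z = -0.40625 gives f = 0.1872, positive; keep [-0.40625, -0.375]
z = -0.390625 gives f = 0.0799, positive; keep [-0.390625, -0.375]
z = -0.3828125 gives f = 0.027, positive; keep [-0.3828125, -0.375]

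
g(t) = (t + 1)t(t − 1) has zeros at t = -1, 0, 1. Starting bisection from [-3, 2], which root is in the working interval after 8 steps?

-1

g(-0.5) = 0.375 > 0, so the root lies in [-3, -0.5]
g(-1.75) = -3.609375 < 0, so the root lies in [-1.75, -0.5]
g(-1.125) = -0.298828 < 0, so the root lies in [-1.125, -0.5]
g(-0.8125) = 0.2761 > 0, so the root lies in [-1.125, -0.8125]
g(-0.96875) = 0.0596 > 0, so the root lies in [-1.125, -0.96875]
g(-1.046875) = -0.1004 < 0, so the root lies in [-1.046875, -0.96875]
g(-1.0078125) = -0.0158 < 0, so the root lies in [-1.0078125, -0.96875]
g(-0.98828125) = 0.023 > 0, so the root lies in [-1.0078125, -0.98828125]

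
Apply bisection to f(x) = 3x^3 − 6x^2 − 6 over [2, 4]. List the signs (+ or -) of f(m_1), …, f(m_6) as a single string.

++-+--

m = 3, f(m) = 21 (+); new bracket [2, 3]
m = 2.5, f(m) = 3.375 (+); new bracket [2, 2.5]
m = 2.25, f(m) = -2.203125 (−); new bracket [2.25, 2.5]
m = 2.375, f(m) = 0.3457 (+); new bracket [2.25, 2.375]
m = 2.3125, f(m) = -0.9866 (−); new bracket [2.3125, 2.375]
m = 2.34375, f(m) = -0.3352 (−); new bracket [2.34375, 2.375]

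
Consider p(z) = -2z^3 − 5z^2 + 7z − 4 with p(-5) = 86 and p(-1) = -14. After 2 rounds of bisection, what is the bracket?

[-4, -3]

m = -3, p(m) = -16 (−); new bracket [-5, -3]
m = -4, p(m) = 16 (+); new bracket [-4, -3]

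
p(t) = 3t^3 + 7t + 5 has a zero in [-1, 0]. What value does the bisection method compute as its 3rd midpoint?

-0.625

midpoint -0.5: p = 1.125 > 0 → [-1, -0.5]
midpoint -0.75: p = -1.515625 < 0 → [-0.75, -0.5]
midpoint -0.625: p = -0.107422 < 0 → [-0.625, -0.5]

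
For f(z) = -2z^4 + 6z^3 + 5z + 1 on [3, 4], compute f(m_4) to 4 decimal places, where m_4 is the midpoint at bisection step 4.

-5.1543

m = 3.5, f(m) = -24.375 (−); new bracket [3, 3.5]
m = 3.25, f(m) = 0.085938 (+); new bracket [3.25, 3.5]
m = 3.375, f(m) = -10.95752 (−); new bracket [3.25, 3.375]
m = 3.3125, f(m) = -5.1543 (−); new bracket [3.25, 3.3125]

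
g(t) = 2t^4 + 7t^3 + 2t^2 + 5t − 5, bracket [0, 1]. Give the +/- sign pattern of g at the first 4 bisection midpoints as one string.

t = 0.5 gives g = -1, negative; keep [0.5, 1]
t = 0.75 gives g = 3.460938, positive; keep [0.5, 0.75]
t = 0.625 gives g = 0.92041, positive; keep [0.5, 0.625]
t = 0.5625 gives g = -0.1086, negative; keep [0.5625, 0.625]

-++-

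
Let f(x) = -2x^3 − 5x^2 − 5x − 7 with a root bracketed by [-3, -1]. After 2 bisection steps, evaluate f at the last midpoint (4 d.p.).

5.5000

x = -2 gives f = -1, negative; keep [-3, -2]
x = -2.5 gives f = 5.5, positive; keep [-2.5, -2]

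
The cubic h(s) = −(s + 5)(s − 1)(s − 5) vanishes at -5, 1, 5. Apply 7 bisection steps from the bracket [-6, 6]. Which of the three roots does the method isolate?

m = 0, h(m) = -25 (−); new bracket [-6, 0]
m = -3, h(m) = -64 (−); new bracket [-6, -3]
m = -4.5, h(m) = -26.125 (−); new bracket [-6, -4.5]
m = -5.25, h(m) = 16.0156 (+); new bracket [-5.25, -4.5]
m = -4.875, h(m) = -7.252 (−); new bracket [-5.25, -4.875]
m = -5.0625, h(m) = 3.8127 (+); new bracket [-5.0625, -4.875]
m = -4.96875, h(m) = -1.8594 (−); new bracket [-5.0625, -4.96875]

-5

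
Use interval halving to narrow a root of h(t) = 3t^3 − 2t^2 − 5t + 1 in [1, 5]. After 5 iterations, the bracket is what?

h(3) = 49 > 0, so the root lies in [1, 3]
h(2) = 7 > 0, so the root lies in [1, 2]
h(1.5) = -0.875 < 0, so the root lies in [1.5, 2]
h(1.75) = 2.2031 > 0, so the root lies in [1.5, 1.75]
h(1.625) = 0.4668 > 0, so the root lies in [1.5, 1.625]

[1.5, 1.625]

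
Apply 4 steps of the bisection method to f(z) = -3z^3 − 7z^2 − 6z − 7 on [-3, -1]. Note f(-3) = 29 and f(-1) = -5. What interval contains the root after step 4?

z = -2 gives f = 1, positive; keep [-2, -1]
z = -1.5 gives f = -3.625, negative; keep [-2, -1.5]
z = -1.75 gives f = -1.859375, negative; keep [-2, -1.75]
z = -1.875 gives f = -0.584, negative; keep [-2, -1.875]

[-2, -1.875]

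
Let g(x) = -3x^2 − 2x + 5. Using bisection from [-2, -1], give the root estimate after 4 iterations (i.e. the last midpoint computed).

-1.6875

g(-1.5) = 1.25 > 0, so the root lies in [-2, -1.5]
g(-1.75) = -0.6875 < 0, so the root lies in [-1.75, -1.5]
g(-1.625) = 0.328125 > 0, so the root lies in [-1.75, -1.625]
g(-1.6875) = -0.168 < 0, so the root lies in [-1.6875, -1.625]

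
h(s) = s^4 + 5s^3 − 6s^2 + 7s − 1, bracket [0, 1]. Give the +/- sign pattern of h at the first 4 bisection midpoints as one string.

m = 0.5, h(m) = 1.6875 (+); new bracket [0, 0.5]
m = 0.25, h(m) = 0.457031 (+); new bracket [0, 0.25]
m = 0.125, h(m) = -0.20874 (−); new bracket [0.125, 0.25]
m = 0.1875, h(m) = 0.1358 (+); new bracket [0.125, 0.1875]

++-+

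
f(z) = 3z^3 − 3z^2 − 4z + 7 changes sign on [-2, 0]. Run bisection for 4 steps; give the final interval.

[-1.375, -1.25]

m = -1, f(m) = 5 (+); new bracket [-2, -1]
m = -1.5, f(m) = -3.875 (−); new bracket [-1.5, -1]
m = -1.25, f(m) = 1.453125 (+); new bracket [-1.5, -1.25]
m = -1.375, f(m) = -0.9707 (−); new bracket [-1.375, -1.25]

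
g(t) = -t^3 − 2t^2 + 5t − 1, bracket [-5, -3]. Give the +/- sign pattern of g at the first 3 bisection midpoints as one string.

+-+

midpoint -4: g = 11 > 0 → [-4, -3]
midpoint -3.5: g = -0.125 < 0 → [-4, -3.5]
midpoint -3.75: g = 4.859375 > 0 → [-3.75, -3.5]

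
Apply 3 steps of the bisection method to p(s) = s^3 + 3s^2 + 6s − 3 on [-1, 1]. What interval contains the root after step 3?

[0.25, 0.5]

s = 0 gives p = -3, negative; keep [0, 1]
s = 0.5 gives p = 0.875, positive; keep [0, 0.5]
s = 0.25 gives p = -1.296875, negative; keep [0.25, 0.5]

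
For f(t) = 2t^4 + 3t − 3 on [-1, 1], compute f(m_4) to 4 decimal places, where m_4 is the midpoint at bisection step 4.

m = 0, f(m) = -3 (−); new bracket [0, 1]
m = 0.5, f(m) = -1.375 (−); new bracket [0.5, 1]
m = 0.75, f(m) = -0.117188 (−); new bracket [0.75, 1]
m = 0.875, f(m) = 0.7974 (+); new bracket [0.75, 0.875]

0.7974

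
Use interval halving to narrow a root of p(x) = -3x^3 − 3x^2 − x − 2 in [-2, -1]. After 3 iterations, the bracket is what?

[-1.25, -1.125]

m = -1.5, p(m) = 2.875 (+); new bracket [-1.5, -1]
m = -1.25, p(m) = 0.421875 (+); new bracket [-1.25, -1]
m = -1.125, p(m) = -0.400391 (−); new bracket [-1.25, -1.125]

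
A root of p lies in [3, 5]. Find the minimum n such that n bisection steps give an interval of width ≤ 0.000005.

Width after n steps is 2/2^n. Need 2^n ≥ 2/0.000005 = 400000.
2^18 = 262144 < 400000 ≤ 2^19 = 524288, so n = 19.

19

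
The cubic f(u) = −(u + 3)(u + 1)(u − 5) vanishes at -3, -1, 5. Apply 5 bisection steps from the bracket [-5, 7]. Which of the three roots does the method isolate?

midpoint 1: f = 32 > 0 → [1, 7]
midpoint 4: f = 35 > 0 → [4, 7]
midpoint 5.5: f = -27.625 < 0 → [4, 5.5]
midpoint 4.75: f = 11.1406 > 0 → [4.75, 5.5]
midpoint 5.125: f = -6.2207 < 0 → [4.75, 5.125]

5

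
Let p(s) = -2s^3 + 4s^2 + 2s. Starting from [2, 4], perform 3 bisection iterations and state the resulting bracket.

[2.25, 2.5]

p(3) = -12 < 0, so the root lies in [2, 3]
p(2.5) = -1.25 < 0, so the root lies in [2, 2.5]
p(2.25) = 1.96875 > 0, so the root lies in [2.25, 2.5]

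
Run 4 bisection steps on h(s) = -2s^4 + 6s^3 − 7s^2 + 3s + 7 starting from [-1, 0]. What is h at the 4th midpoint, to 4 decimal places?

-0.7676

h(-0.5) = 2.875 > 0, so the root lies in [-1, -0.5]
h(-0.75) = -2.351562 < 0, so the root lies in [-0.75, -0.5]
h(-0.625) = 0.620605 > 0, so the root lies in [-0.75, -0.625]
h(-0.6875) = -0.7676 < 0, so the root lies in [-0.6875, -0.625]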